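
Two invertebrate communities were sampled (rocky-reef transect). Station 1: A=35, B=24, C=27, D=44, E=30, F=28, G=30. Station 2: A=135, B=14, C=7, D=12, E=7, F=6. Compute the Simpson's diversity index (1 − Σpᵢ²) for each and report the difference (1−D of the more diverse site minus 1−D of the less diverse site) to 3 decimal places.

0.422

Station 1: N=218, proportions 0.16055, 0.11009, 0.12385, 0.20183, 0.13761, 0.12844, 0.13761, giving 1−D = 0.85165 (working shown to 5 dp, full precision carried).
Station 2: N=181, proportions 0.74586, 0.07735, 0.03867, 0.0663, 0.03867, 0.03315, giving 1−D = 0.42923.
Difference = |0.85165 − 0.42923| = 0.42242, i.e. 0.422 to 3 decimal places.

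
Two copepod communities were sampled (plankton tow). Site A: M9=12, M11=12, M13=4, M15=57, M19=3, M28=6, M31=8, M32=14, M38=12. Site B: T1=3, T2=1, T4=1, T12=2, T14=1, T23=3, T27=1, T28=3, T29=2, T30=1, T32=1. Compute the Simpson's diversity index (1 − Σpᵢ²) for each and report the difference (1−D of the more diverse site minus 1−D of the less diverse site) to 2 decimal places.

0.13

Site A: N=128, proportions 0.0938, 0.0938, 0.0312, 0.4453, 0.0234, 0.0469, 0.0625, 0.1094, 0.0938, giving 1−D = 0.7557 (working shown to 4 dp, full precision carried).
Site B: N=19, proportions 0.1579, 0.0526, 0.0526, 0.1053, 0.0526, 0.1579, 0.0526, 0.1579, 0.1053, 0.0526, 0.0526, giving 1−D = 0.8864.
Difference = |0.7557 − 0.8864| = 0.1307, i.e. 0.13 to 2 decimal places.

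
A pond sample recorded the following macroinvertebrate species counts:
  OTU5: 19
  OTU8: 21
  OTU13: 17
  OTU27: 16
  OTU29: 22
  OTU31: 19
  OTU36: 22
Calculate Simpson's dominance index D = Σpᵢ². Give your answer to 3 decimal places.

0.145

Total N = 19+21+17+16+22+19+22 = 136, so the proportions are 0.13971, 0.15441, 0.125, 0.11765, 0.16176, 0.13971, 0.16176 (working shown to 5 dp, full precision carried).
D = 0.13971² + 0.15441² + 0.125² + 0.11765² + 0.16176² + 0.13971² + 0.16176² = 0.01952 + 0.02384 + 0.01562 + 0.01384 + 0.02617 + 0.01952 + 0.02617 = 0.14468.
To 3 decimal places, D = 0.145.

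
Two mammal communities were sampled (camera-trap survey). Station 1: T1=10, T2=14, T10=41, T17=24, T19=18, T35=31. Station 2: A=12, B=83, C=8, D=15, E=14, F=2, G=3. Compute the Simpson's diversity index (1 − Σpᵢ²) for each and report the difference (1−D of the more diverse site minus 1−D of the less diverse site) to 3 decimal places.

0.200

Station 1: N=138, proportions 0.0724638, 0.1014493, 0.2971014, 0.173913, 0.1304348, 0.2246377, giving 1−D = 0.7984667 (working shown to 7 dp, full precision carried).
Station 2: N=137, proportions 0.0875912, 0.6058394, 0.0583942, 0.1094891, 0.1021898, 0.0145985, 0.0218978, giving 1−D = 0.5987533.
Difference = |0.7984667 − 0.5987533| = 0.1997134, i.e. 0.200 to 3 decimal places.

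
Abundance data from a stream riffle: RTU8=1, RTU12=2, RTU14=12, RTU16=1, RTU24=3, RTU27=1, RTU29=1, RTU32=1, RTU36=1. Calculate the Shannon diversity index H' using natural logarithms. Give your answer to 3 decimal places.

1.635

Total N = 1+2+12+1+3+1+1+1+1 = 23, so the proportions are 0.04348, 0.08696, 0.52174, 0.04348, 0.13043, 0.04348, 0.04348, 0.04348, 0.04348 (working shown to 5 dp, full precision carried).
Each pᵢ ln pᵢ term: 0.04348×(-3.13549)=-0.13633, 0.08696×(-2.44235)=-0.21238, 0.52174×(-0.65059)=-0.33944, 0.04348×(-3.13549)=-0.13633, 0.13043×(-2.03688)=-0.26568, 0.04348×(-3.13549)=-0.13633, 0.04348×(-3.13549)=-0.13633, 0.04348×(-3.13549)=-0.13633, 0.04348×(-3.13549)=-0.13633.
Sum = -1.63545, so H' = 1.635.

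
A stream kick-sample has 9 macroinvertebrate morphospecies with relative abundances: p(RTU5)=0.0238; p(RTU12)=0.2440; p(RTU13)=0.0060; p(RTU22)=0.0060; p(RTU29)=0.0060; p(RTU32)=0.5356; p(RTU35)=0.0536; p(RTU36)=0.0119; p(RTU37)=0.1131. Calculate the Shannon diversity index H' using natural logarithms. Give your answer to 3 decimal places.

Each pᵢ ln pᵢ term (working shown to 5 dp, full precision carried): 0.0238×(-3.73807)=-0.08897, 0.244×(-1.41059)=-0.34418, 0.006×(-5.11600)=-0.03070, 0.006×(-5.11600)=-0.03070, 0.006×(-5.11600)=-0.03070, 0.5356×(-0.62437)=-0.33441, 0.0536×(-2.92621)=-0.15684, 0.0119×(-4.43122)=-0.05273, 0.1131×(-2.17948)=-0.24650.
Sum = -1.31572, so H' = 1.316.

1.316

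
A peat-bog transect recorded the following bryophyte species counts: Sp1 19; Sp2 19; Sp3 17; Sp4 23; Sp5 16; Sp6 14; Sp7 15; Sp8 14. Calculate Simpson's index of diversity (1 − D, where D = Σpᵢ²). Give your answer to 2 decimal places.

Total N = 19+19+17+23+16+14+15+14 = 137, so the proportions are 0.1387, 0.1387, 0.1241, 0.1679, 0.1168, 0.1022, 0.1095, 0.1022 (working shown to 4 dp, full precision carried).
D = 0.1387² + 0.1387² + 0.1241² + 0.1679² + 0.1168² + 0.1022² + 0.1095² + 0.1022² = 0.0192 + 0.0192 + 0.0154 + 0.0282 + 0.0136 + 0.0104 + 0.0120 + 0.0104 = 0.1286.
So 1 − D = 0.8714, i.e. 0.87 to 2 decimal places.

0.87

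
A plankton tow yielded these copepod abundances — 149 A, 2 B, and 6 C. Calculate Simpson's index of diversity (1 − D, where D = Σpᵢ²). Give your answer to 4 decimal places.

Total N = 149+2+6 = 157, so the proportions are 0.949045, 0.012739, 0.038217 (working shown to 6 dp, full precision carried).
D = 0.949045² + 0.012739² + 0.038217² = 0.900686 + 0.000162 + 0.001461 = 0.902308.
So 1 − D = 0.097692, i.e. 0.0977 to 4 decimal places.

0.0977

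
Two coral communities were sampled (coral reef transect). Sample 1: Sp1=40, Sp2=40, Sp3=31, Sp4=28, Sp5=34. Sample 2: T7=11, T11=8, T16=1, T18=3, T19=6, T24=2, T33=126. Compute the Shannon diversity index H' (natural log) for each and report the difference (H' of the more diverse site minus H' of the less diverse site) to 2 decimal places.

Sample 1: N=173, proportions 0.231214, 0.231214, 0.179191, 0.16185, 0.196532, giving H' = 1.599754 (working shown to 6 dp, full precision carried).
Sample 2: N=157, proportions 0.070064, 0.050955, 0.006369, 0.019108, 0.038217, 0.012739, 0.802548, giving H' = 0.802637.
Difference = |1.599754 − 0.802637| = 0.797117, i.e. 0.80 to 2 decimal places.

0.80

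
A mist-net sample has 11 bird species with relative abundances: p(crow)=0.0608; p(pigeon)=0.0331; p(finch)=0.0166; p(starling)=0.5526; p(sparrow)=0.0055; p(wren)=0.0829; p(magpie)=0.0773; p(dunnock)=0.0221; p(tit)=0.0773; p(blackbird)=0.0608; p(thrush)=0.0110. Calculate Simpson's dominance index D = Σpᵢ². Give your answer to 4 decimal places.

D = 0.0608² + 0.0331² + 0.0166² + 0.5526² + 0.0055² + 0.0829² + 0.0773² + 0.0221² + 0.0773² + 0.0608² + 0.011² = 0.003697 + 0.001096 + 0.000276 + 0.305367 + 0.000030 + 0.006872 + 0.005975 + 0.000488 + 0.005975 + 0.003697 + 0.000121 = 0.333594 (working shown to 6 dp, full precision carried).
To 4 decimal places, D = 0.3336.

0.3336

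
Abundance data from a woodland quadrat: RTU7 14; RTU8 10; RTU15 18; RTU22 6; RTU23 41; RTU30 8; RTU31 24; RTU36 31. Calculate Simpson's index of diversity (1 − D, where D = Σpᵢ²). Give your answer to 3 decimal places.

0.830

Total N = 14+10+18+6+41+8+24+31 = 152, so the proportions are 0.09211, 0.06579, 0.11842, 0.03947, 0.26974, 0.05263, 0.15789, 0.20395 (working shown to 5 dp, full precision carried).
D = 0.09211² + 0.06579² + 0.11842² + 0.03947² + 0.26974² + 0.05263² + 0.15789² + 0.20395² = 0.00848 + 0.00433 + 0.01402 + 0.00156 + 0.07276 + 0.00277 + 0.02493 + 0.04159 = 0.17045.
So 1 − D = 0.82955, i.e. 0.830 to 3 decimal places.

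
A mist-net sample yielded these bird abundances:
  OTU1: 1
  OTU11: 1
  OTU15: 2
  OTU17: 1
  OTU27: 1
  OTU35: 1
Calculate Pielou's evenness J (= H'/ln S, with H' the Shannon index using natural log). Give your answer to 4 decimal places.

0.9755

Total N = 1+1+2+1+1+1 = 7, so the proportions are 0.142857, 0.142857, 0.285714, 0.142857, 0.142857, 0.142857 (working shown to 6 dp, full precision carried).
H' = −Σ pᵢ ln pᵢ = −((-0.277987) + (-0.277987) + (-0.357932) + (-0.277987) + (-0.277987) + (-0.277987)) = 1.747868.
With S = 6 species, ln S = 1.791759, so J = 1.747868/1.791759 = 0.975504, i.e. 0.9755 to 4 decimal places.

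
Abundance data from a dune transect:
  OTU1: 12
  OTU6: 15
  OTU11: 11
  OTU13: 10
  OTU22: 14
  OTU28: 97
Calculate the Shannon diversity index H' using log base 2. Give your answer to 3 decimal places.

Total N = 12+15+11+10+14+97 = 159, so the proportions are 0.07547, 0.09434, 0.06918, 0.06289, 0.08805, 0.61006 (working shown to 5 dp, full precision carried).
Each pᵢ log₂ pᵢ term: 0.07547×(-3.72792)=-0.28135, 0.09434×(-3.40599)=-0.32132, 0.06918×(-3.85345)=-0.26659, 0.06289×(-3.99095)=-0.25100, 0.08805×(-3.50553)=-0.30866, 0.61006×(-0.71297)=-0.43496.
Sum = -1.86389, so H' = 1.864.

1.864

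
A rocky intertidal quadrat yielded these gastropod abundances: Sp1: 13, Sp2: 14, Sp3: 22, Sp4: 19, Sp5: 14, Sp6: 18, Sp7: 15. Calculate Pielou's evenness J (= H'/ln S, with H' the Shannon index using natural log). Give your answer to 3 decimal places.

Total N = 13+14+22+19+14+18+15 = 115, so the proportions are 0.11304, 0.12174, 0.1913, 0.16522, 0.12174, 0.15652, 0.13043 (working shown to 5 dp, full precision carried).
H' = −Σ pᵢ ln pᵢ = −((-0.24643) + (-0.25637) + (-0.31640) + (-0.29747) + (-0.25637) + (-0.29028) + (-0.26568)) = 1.92900.
With S = 7 species, ln S = 1.94591, so J = 1.92900/1.94591 = 0.99131, i.e. 0.991 to 3 decimal places.

0.991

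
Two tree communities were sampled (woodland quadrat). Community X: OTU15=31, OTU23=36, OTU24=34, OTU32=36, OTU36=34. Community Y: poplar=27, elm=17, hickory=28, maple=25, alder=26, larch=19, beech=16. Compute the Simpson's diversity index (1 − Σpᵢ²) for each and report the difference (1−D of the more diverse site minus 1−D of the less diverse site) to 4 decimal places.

Community X: N=171, proportions 0.181287, 0.210526, 0.19883, 0.210526, 0.19883, giving 1−D = 0.799425 (working shown to 6 dp, full precision carried).
Community Y: N=158, proportions 0.170886, 0.107595, 0.177215, 0.158228, 0.164557, 0.120253, 0.101266, giving 1−D = 0.850985.
Difference = |0.799425 − 0.850985| = 0.051560, i.e. 0.0516 to 4 decimal places.

0.0516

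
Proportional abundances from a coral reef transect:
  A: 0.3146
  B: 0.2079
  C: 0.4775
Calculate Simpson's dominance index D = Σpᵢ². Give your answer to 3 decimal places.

D = 0.3146² + 0.2079² + 0.4775² = 0.09897 + 0.04322 + 0.22801 = 0.37020 (working shown to 5 dp, full precision carried).
To 3 decimal places, D = 0.370.

0.370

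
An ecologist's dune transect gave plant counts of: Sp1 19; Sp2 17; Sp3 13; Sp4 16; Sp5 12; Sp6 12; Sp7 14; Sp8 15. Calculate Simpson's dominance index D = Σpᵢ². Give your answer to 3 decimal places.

Total N = 19+17+13+16+12+12+14+15 = 118, so the proportions are 0.16102, 0.14407, 0.11017, 0.13559, 0.10169, 0.10169, 0.11864, 0.12712 (working shown to 5 dp, full precision carried).
D = 0.16102² + 0.14407² + 0.11017² + 0.13559² + 0.10169² + 0.10169² + 0.11864² + 0.12712² = 0.02593 + 0.02076 + 0.01214 + 0.01839 + 0.01034 + 0.01034 + 0.01408 + 0.01616 = 0.12812.
To 3 decimal places, D = 0.128.

0.128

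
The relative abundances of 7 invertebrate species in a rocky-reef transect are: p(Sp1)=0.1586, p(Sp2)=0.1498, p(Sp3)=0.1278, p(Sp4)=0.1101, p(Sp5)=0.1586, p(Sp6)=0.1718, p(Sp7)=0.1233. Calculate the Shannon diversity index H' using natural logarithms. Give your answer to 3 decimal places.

Each pᵢ ln pᵢ term (working shown to 5 dp, full precision carried): 0.1586×(-1.84137)=-0.29204, 0.1498×(-1.89845)=-0.28439, 0.1278×(-2.05729)=-0.26292, 0.1101×(-2.20637)=-0.24292, 0.1586×(-1.84137)=-0.29204, 0.1718×(-1.76142)=-0.30261, 0.1233×(-2.09313)=-0.25808.
Sum = -1.93501, so H' = 1.935.

1.935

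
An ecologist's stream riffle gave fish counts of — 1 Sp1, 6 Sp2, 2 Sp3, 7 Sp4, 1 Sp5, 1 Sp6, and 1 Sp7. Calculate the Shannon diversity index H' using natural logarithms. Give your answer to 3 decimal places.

Total N = 1+6+2+7+1+1+1 = 19, so the proportions are 0.05263, 0.31579, 0.10526, 0.36842, 0.05263, 0.05263, 0.05263 (working shown to 5 dp, full precision carried).
Each pᵢ ln pᵢ term: 0.05263×(-2.94444)=-0.15497, 0.31579×(-1.15268)=-0.36400, 0.10526×(-2.25129)=-0.23698, 0.36842×(-0.99853)=-0.36788, 0.05263×(-2.94444)=-0.15497, 0.05263×(-2.94444)=-0.15497, 0.05263×(-2.94444)=-0.15497.
Sum = -1.58874, so H' = 1.589.

1.589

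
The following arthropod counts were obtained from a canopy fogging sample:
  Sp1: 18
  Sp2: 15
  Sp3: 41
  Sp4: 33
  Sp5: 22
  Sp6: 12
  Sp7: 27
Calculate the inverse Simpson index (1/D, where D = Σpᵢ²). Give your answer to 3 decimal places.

6.036

Total N = 18+15+41+33+22+12+27 = 168, so the proportions are 0.1071429, 0.0892857, 0.2440476, 0.1964286, 0.1309524, 0.0714286, 0.1607143 (working shown to 7 dp, full precision carried).
D = 0.1071429² + 0.0892857² + 0.2440476² + 0.1964286² + 0.1309524² + 0.0714286² + 0.1607143² = 0.0114796 + 0.0079719 + 0.0595592 + 0.0385842 + 0.0171485 + 0.0051020 + 0.0258291 = 0.1656746.
So 1/D = 6.03593, i.e. 6.036 to 3 decimal places.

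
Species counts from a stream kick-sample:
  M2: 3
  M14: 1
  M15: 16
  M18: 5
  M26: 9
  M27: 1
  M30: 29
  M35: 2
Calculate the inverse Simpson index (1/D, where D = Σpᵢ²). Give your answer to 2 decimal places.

3.58

Total N = 3+1+16+5+9+1+29+2 = 66, so the proportions are 0.045455, 0.015152, 0.242424, 0.075758, 0.136364, 0.015152, 0.439394, 0.030303 (working shown to 6 dp, full precision carried).
D = 0.045455² + 0.015152² + 0.242424² + 0.075758² + 0.136364² + 0.015152² + 0.439394² + 0.030303² = 0.002066 + 0.000230 + 0.058770 + 0.005739 + 0.018595 + 0.000230 + 0.193067 + 0.000918 = 0.279614.
So 1/D = 3.5764, i.e. 3.58 to 2 decimal places.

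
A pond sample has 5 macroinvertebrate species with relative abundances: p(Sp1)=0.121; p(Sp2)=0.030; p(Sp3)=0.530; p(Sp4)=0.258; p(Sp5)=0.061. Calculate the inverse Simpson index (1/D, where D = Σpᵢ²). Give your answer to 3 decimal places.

D = 0.121² + 0.03² + 0.53² + 0.258² + 0.061² = 0.014641 + 0.000900 + 0.280900 + 0.066564 + 0.003721 = 0.366726 (working shown to 6 dp, full precision carried).
So 1/D = 2.72683, i.e. 2.727 to 3 decimal places.

2.727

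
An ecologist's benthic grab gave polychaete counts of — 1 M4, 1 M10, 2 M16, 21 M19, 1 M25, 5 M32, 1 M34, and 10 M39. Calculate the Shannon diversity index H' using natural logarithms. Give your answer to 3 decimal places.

Total N = 1+1+2+21+1+5+1+10 = 42, so the proportions are 0.02381, 0.02381, 0.04762, 0.5, 0.02381, 0.11905, 0.02381, 0.2381 (working shown to 5 dp, full precision carried).
Each pᵢ ln pᵢ term: 0.02381×(-3.73767)=-0.08899, 0.02381×(-3.73767)=-0.08899, 0.04762×(-3.04452)=-0.14498, 0.5×(-0.69315)=-0.34657, 0.02381×(-3.73767)=-0.08899, 0.11905×(-2.12823)=-0.25336, 0.02381×(-3.73767)=-0.08899, 0.2381×(-1.43508)=-0.34169.
Sum = -1.44257, so H' = 1.443.

1.443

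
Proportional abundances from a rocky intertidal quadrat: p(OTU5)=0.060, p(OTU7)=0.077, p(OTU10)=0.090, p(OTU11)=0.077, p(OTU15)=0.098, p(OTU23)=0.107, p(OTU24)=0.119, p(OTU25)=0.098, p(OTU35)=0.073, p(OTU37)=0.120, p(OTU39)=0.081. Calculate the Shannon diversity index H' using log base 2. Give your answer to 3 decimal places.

3.430

Each pᵢ log₂ pᵢ term (working shown to 5 dp, full precision carried): 0.06×(-4.05889)=-0.24353, 0.077×(-3.69900)=-0.28482, 0.09×(-3.47393)=-0.31265, 0.077×(-3.69900)=-0.28482, 0.098×(-3.35107)=-0.32841, 0.107×(-3.22432)=-0.34500, 0.119×(-3.07097)=-0.36545, 0.098×(-3.35107)=-0.32841, 0.073×(-3.77596)=-0.27565, 0.12×(-3.05889)=-0.36707, 0.081×(-3.62593)=-0.29370.
Sum = -3.42950, so H' = 3.430.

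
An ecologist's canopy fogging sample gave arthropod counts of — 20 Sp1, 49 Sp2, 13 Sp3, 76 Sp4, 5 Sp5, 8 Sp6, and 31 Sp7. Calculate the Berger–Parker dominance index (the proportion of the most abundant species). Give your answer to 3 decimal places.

Total N = 20+49+13+76+5+8+31 = 202, so the proportions are 0.09901, 0.24257, 0.06436, 0.37624, 0.02475, 0.0396, 0.15347 (working shown to 5 dp, full precision carried).
The largest proportion is 0.37624, i.e. d = 0.376 to 3 decimal places.

0.376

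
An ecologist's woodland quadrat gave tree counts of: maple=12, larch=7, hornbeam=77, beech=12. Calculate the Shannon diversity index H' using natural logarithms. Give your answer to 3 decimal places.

Total N = 12+7+77+12 = 108, so the proportions are 0.11111, 0.06481, 0.71296, 0.11111 (working shown to 5 dp, full precision carried).
Each pᵢ ln pᵢ term: 0.11111×(-2.19722)=-0.24414, 0.06481×(-2.73622)=-0.17735, 0.71296×(-0.33833)=-0.24121, 0.11111×(-2.19722)=-0.24414.
Sum = -0.90683, so H' = 0.907.

0.907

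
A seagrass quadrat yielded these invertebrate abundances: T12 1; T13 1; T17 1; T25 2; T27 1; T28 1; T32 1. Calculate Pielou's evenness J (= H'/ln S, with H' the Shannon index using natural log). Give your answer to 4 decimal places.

Total N = 1+1+1+2+1+1+1 = 8, so the proportions are 0.125, 0.125, 0.125, 0.25, 0.125, 0.125, 0.125 (working shown to 6 dp, full precision carried).
H' = −Σ pᵢ ln pᵢ = −((-0.259930) + (-0.259930) + (-0.259930) + (-0.346574) + (-0.259930) + (-0.259930) + (-0.259930)) = 1.906155.
With S = 7 species, ln S = 1.945910, so J = 1.906155/1.945910 = 0.979570, i.e. 0.9796 to 4 decimal places.

0.9796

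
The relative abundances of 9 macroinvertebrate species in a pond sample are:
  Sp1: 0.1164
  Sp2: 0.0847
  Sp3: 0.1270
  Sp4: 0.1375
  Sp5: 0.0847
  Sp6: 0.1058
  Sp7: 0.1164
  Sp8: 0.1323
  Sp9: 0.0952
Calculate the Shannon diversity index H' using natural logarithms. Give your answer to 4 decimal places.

Each pᵢ ln pᵢ term (working shown to 6 dp, full precision carried): 0.1164×(-2.150723)=-0.250344, 0.0847×(-2.468640)=-0.209094, 0.127×(-2.063568)=-0.262073, 0.1375×(-1.984131)=-0.272818, 0.0847×(-2.468640)=-0.209094, 0.1058×(-2.246205)=-0.237648, 0.1164×(-2.150723)=-0.250344, 0.1323×(-2.022683)=-0.267601, 0.0952×(-2.351775)=-0.223889.
Sum = -2.182906, so H' = 2.1829.

2.1829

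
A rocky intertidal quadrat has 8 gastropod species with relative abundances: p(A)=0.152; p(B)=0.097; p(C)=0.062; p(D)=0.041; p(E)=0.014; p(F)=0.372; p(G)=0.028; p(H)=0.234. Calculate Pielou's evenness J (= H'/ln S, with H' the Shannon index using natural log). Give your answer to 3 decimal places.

H' = −Σ pᵢ ln pᵢ = −((-0.28635) + (-0.22631) + (-0.17240) + (-0.13096) + (-0.05976) + (-0.36786) + (-0.10012) + (-0.33987)) = 1.68362 (working shown to 5 dp, full precision carried).
With S = 8 species, ln S = 2.07944, so J = 1.68362/2.07944 = 0.80965, i.e. 0.810 to 3 decimal places.

0.810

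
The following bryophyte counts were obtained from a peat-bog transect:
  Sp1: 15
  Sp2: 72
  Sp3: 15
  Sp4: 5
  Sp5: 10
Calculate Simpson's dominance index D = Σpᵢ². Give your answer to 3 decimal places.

Total N = 15+72+15+5+10 = 117, so the proportions are 0.12821, 0.61538, 0.12821, 0.04274, 0.08547 (working shown to 5 dp, full precision carried).
D = 0.12821² + 0.61538² + 0.12821² + 0.04274² + 0.08547² = 0.01644 + 0.37870 + 0.01644 + 0.00183 + 0.00731 = 0.42070.
To 3 decimal places, D = 0.421.

0.421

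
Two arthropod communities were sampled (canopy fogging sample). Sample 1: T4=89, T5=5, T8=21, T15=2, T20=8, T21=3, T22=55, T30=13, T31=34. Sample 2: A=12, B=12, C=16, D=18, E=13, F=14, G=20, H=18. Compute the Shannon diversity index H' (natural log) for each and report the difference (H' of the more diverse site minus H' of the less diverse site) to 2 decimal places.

Sample 1: N=230, proportions 0.387, 0.0217, 0.0913, 0.0087, 0.0348, 0.013, 0.2391, 0.0565, 0.1478, giving H' = 1.6710 (working shown to 4 dp, full precision carried).
Sample 2: N=123, proportions 0.0976, 0.0976, 0.1301, 0.1463, 0.1057, 0.1138, 0.1626, 0.1463, giving H' = 2.0621.
Difference = |1.6710 − 2.0621| = 0.3911, i.e. 0.39 to 2 decimal places.

0.39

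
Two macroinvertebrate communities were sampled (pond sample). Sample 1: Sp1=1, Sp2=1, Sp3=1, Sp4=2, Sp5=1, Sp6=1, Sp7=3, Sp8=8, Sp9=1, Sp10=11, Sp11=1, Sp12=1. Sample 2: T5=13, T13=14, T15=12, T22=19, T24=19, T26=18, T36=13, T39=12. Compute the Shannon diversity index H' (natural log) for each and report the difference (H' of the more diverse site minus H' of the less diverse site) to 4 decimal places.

0.0856

Sample 1: N=32, proportions 0.03125, 0.03125, 0.03125, 0.0625, 0.03125, 0.03125, 0.09375, 0.25, 0.03125, 0.34375, 0.03125, 0.03125, giving H' = 1.975282 (working shown to 6 dp, full precision carried).
Sample 2: N=120, proportions 0.108333, 0.116667, 0.1, 0.158333, 0.158333, 0.15, 0.108333, 0.1, giving H' = 2.060920.
Difference = |1.975282 − 2.060920| = 0.085638, i.e. 0.0856 to 4 decimal places.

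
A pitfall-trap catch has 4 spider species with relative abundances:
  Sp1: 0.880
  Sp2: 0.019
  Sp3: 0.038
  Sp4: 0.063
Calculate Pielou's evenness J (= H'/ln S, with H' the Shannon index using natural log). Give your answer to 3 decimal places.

0.351

H' = −Σ pᵢ ln pᵢ = −((-0.11249) + (-0.07530) + (-0.12427) + (-0.17417)) = 0.48623 (working shown to 5 dp, full precision carried).
With S = 4 species, ln S = 1.38629, so J = 0.48623/1.38629 = 0.35074, i.e. 0.351 to 3 decimal places.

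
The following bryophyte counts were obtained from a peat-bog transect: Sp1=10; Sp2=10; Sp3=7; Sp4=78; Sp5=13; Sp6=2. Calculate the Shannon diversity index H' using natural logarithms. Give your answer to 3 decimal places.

1.169

Total N = 10+10+7+78+13+2 = 120, so the proportions are 0.08333, 0.08333, 0.05833, 0.65, 0.10833, 0.01667 (working shown to 5 dp, full precision carried).
Each pᵢ ln pᵢ term: 0.08333×(-2.48491)=-0.20708, 0.08333×(-2.48491)=-0.20708, 0.05833×(-2.84158)=-0.16576, 0.65×(-0.43078)=-0.28001, 0.10833×(-2.22254)=-0.24078, 0.01667×(-4.09434)=-0.06824.
Sum = -1.16893, so H' = 1.169.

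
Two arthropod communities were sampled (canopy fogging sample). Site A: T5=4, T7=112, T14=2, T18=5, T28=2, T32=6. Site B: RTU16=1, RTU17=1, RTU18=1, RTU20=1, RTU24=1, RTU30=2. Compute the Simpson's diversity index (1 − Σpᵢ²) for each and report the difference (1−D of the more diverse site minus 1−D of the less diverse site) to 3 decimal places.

0.552

Site A: N=131, proportions 0.03053, 0.85496, 0.01527, 0.03817, 0.01527, 0.0458, giving 1−D = 0.26409 (working shown to 5 dp, full precision carried).
Site B: N=7, proportions 0.14286, 0.14286, 0.14286, 0.14286, 0.14286, 0.28571, giving 1−D = 0.81633.
Difference = |0.26409 − 0.81633| = 0.55224, i.e. 0.552 to 3 decimal places.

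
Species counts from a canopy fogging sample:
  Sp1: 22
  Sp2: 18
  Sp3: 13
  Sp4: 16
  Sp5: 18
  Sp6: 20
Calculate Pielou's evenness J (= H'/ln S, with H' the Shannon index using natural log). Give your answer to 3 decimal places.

Total N = 22+18+13+16+18+20 = 107, so the proportions are 0.20561, 0.16822, 0.1215, 0.14953, 0.16822, 0.18692 (working shown to 5 dp, full precision carried).
H' = −Σ pᵢ ln pᵢ = −((-0.32523) + (-0.29985) + (-0.25610) + (-0.28415) + (-0.29985) + (-0.31348)) = 1.77865.
With S = 6 species, ln S = 1.79176, so J = 1.77865/1.79176 = 0.99269, i.e. 0.993 to 3 decimal places.

0.993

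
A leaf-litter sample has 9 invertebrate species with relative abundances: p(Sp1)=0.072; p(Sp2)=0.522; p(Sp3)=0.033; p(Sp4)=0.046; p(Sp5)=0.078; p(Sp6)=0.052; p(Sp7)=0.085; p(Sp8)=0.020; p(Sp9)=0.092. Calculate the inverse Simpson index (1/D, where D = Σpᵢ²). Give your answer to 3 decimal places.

D = 0.072² + 0.522² + 0.033² + 0.046² + 0.078² + 0.052² + 0.085² + 0.02² + 0.092² = 0.0051840 + 0.2724840 + 0.0010890 + 0.0021160 + 0.0060840 + 0.0027040 + 0.0072250 + 0.0004000 + 0.0084640 = 0.3057500 (working shown to 7 dp, full precision carried).
So 1/D = 3.27065, i.e. 3.271 to 3 decimal places.

3.271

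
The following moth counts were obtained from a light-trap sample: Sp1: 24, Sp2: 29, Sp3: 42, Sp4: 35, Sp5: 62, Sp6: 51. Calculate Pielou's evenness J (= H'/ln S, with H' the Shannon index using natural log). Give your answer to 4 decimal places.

0.9717

Total N = 24+29+42+35+62+51 = 243, so the proportions are 0.098765, 0.119342, 0.17284, 0.144033, 0.255144, 0.209877 (working shown to 6 dp, full precision carried).
H' = −Σ pᵢ ln pᵢ = −((-0.228643) + (-0.253692) + (-0.303401) + (-0.279095) + (-0.348508) + (-0.327667)) = 1.741005.
With S = 6 species, ln S = 1.791759, so J = 1.741005/1.791759 = 0.971674, i.e. 0.9717 to 4 decimal places.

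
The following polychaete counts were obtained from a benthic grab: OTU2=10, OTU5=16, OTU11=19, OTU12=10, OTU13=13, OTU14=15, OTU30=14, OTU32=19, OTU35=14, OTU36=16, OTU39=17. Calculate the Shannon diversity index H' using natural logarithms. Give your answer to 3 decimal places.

2.378

Total N = 10+16+19+10+13+15+14+19+14+16+17 = 163, so the proportions are 0.06135, 0.09816, 0.11656, 0.06135, 0.07975, 0.09202, 0.08589, 0.11656, 0.08589, 0.09816, 0.10429 (working shown to 5 dp, full precision carried).
Each pᵢ ln pᵢ term: 0.06135×(-2.79117)=-0.17124, 0.09816×(-2.32116)=-0.22784, 0.11656×(-2.14931)=-0.25053, 0.06135×(-2.79117)=-0.17124, 0.07975×(-2.52880)=-0.20168, 0.09202×(-2.38570)=-0.21954, 0.08589×(-2.45469)=-0.21083, 0.11656×(-2.14931)=-0.25053, 0.08589×(-2.45469)=-0.21083, 0.09816×(-2.32116)=-0.22784, 0.10429×(-2.26054)=-0.23576.
Sum = -2.37788, so H' = 2.378.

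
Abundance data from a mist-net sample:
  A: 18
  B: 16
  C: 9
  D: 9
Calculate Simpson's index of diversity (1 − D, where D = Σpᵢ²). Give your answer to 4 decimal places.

0.7256

Total N = 18+16+9+9 = 52, so the proportions are 0.346154, 0.307692, 0.173077, 0.173077 (working shown to 6 dp, full precision carried).
D = 0.346154² + 0.307692² + 0.173077² + 0.173077² = 0.119822 + 0.094675 + 0.029956 + 0.029956 = 0.274408.
So 1 − D = 0.725592, i.e. 0.7256 to 4 decimal places.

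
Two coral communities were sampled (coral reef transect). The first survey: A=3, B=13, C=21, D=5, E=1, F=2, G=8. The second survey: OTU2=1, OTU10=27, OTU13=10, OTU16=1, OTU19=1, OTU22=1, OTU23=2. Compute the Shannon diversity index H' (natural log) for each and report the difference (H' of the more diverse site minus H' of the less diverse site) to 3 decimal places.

The first survey: N=53, proportions 0.0566, 0.24528, 0.39623, 0.09434, 0.01887, 0.03774, 0.15094, giving H' = 1.58078 (working shown to 5 dp, full precision carried).
The second survey: N=43, proportions 0.02326, 0.62791, 0.23256, 0.02326, 0.02326, 0.02326, 0.04651, giving H' = 1.12400.
Difference = |1.58078 − 1.12400| = 0.45678, i.e. 0.457 to 3 decimal places.

0.457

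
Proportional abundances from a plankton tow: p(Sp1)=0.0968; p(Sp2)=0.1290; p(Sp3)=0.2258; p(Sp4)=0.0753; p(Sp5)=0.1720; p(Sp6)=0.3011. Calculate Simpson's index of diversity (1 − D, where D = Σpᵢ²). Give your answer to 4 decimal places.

0.7971

D = 0.0968² + 0.129² + 0.2258² + 0.0753² + 0.172² + 0.3011² = 0.009370 + 0.016641 + 0.050986 + 0.005670 + 0.029584 + 0.090661 = 0.202912 (working shown to 6 dp, full precision carried).
So 1 − D = 0.797088, i.e. 0.7971 to 4 decimal places.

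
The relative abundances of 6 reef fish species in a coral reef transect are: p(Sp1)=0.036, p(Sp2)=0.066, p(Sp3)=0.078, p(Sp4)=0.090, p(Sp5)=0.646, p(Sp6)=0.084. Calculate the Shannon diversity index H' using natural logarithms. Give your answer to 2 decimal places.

1.21

Each pᵢ ln pᵢ term (working shown to 4 dp, full precision carried): 0.036×(-3.3242)=-0.1197, 0.066×(-2.7181)=-0.1794, 0.078×(-2.5510)=-0.1990, 0.09×(-2.4079)=-0.2167, 0.646×(-0.4370)=-0.2823, 0.084×(-2.4769)=-0.2081.
Sum = -1.2051, so H' = 1.21.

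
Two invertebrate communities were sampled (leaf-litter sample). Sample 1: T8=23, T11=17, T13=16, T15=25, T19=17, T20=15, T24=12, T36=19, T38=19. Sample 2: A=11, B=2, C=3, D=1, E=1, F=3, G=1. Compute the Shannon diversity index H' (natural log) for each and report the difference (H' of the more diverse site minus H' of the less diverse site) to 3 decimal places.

Sample 1: N=163, proportions 0.1411, 0.10429, 0.09816, 0.15337, 0.10429, 0.09202, 0.07362, 0.11656, 0.11656, giving H' = 2.17591 (working shown to 5 dp, full precision carried).
Sample 2: N=22, proportions 0.5, 0.09091, 0.13636, 0.04545, 0.04545, 0.13636, 0.04545, giving H' = 1.52946.
Difference = |2.17591 − 1.52946| = 0.64645, i.e. 0.646 to 3 decimal places.

0.646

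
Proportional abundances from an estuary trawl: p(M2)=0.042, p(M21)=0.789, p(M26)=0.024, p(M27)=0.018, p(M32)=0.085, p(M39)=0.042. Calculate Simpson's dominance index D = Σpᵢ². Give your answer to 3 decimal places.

0.634

D = 0.042² + 0.789² + 0.024² + 0.018² + 0.085² + 0.042² = 0.00176 + 0.62252 + 0.00058 + 0.00032 + 0.00723 + 0.00176 = 0.63417 (working shown to 5 dp, full precision carried).
To 3 decimal places, D = 0.634.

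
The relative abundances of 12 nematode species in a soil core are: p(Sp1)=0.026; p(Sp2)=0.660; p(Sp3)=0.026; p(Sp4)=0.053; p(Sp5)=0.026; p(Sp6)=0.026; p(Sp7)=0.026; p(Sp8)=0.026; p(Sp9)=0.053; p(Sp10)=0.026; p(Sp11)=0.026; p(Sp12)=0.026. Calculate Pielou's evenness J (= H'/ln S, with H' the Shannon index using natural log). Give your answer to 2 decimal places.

H' = −Σ pᵢ ln pᵢ = −((-0.0949) + (-0.2742) + (-0.0949) + (-0.1557) + (-0.0949) + (-0.0949) + (-0.0949) + (-0.0949) + (-0.1557) + (-0.0949) + (-0.0949) + (-0.0949)) = 1.4396 (working shown to 4 dp, full precision carried).
With S = 12 species, ln S = 2.4849, so J = 1.4396/2.4849 = 0.5794, i.e. 0.58 to 2 decimal places.

0.58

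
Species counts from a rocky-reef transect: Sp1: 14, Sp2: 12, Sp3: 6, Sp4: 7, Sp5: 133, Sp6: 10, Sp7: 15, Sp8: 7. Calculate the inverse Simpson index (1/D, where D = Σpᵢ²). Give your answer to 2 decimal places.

2.25

Total N = 14+12+6+7+133+10+15+7 = 204, so the proportions are 0.06863, 0.05882, 0.02941, 0.03431, 0.65196, 0.04902, 0.07353, 0.03431 (working shown to 5 dp, full precision carried).
D = 0.06863² + 0.05882² + 0.02941² + 0.03431² + 0.65196² + 0.04902² + 0.07353² + 0.03431² = 0.00471 + 0.00346 + 0.00087 + 0.00118 + 0.42505 + 0.00240 + 0.00541 + 0.00118 = 0.44425.
So 1/D = 2.2510, i.e. 2.25 to 2 decimal places.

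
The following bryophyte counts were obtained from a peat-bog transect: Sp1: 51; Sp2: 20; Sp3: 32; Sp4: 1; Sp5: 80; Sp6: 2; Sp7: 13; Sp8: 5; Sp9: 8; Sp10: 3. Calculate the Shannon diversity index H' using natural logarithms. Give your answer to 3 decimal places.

1.721

Total N = 51+20+32+1+80+2+13+5+8+3 = 215, so the proportions are 0.23721, 0.09302, 0.14884, 0.00465, 0.37209, 0.0093, 0.06047, 0.02326, 0.03721, 0.01395 (working shown to 5 dp, full precision carried).
Each pᵢ ln pᵢ term: 0.23721×(-1.43881)=-0.34130, 0.09302×(-2.37491)=-0.22092, 0.14884×(-1.90490)=-0.28352, 0.00465×(-5.37064)=-0.02498, 0.37209×(-0.98861)=-0.36786, 0.0093×(-4.67749)=-0.04351, 0.06047×(-2.80569)=-0.16965, 0.02326×(-3.76120)=-0.08747, 0.03721×(-3.29120)=-0.12246, 0.01395×(-4.27203)=-0.05961.
Sum = -1.72128, so H' = 1.721.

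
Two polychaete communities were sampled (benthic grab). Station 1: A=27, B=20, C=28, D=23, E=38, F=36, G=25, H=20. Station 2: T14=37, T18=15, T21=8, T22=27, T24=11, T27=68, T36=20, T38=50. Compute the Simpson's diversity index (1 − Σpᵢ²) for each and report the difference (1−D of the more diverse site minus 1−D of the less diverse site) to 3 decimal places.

0.048

Station 1: N=217, proportions 0.12442, 0.09217, 0.12903, 0.10599, 0.17512, 0.1659, 0.11521, 0.09217, giving 1−D = 0.86819 (working shown to 5 dp, full precision carried).
Station 2: N=236, proportions 0.15678, 0.06356, 0.0339, 0.11441, 0.04661, 0.28814, 0.08475, 0.21186, giving 1−D = 0.81988.
Difference = |0.86819 − 0.81988| = 0.04831, i.e. 0.048 to 3 decimal places.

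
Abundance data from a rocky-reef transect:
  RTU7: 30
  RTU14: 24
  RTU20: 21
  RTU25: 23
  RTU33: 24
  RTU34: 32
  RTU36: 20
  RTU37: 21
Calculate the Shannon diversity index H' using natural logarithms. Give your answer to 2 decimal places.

2.07

Total N = 30+24+21+23+24+32+20+21 = 195, so the proportions are 0.1538, 0.1231, 0.1077, 0.1179, 0.1231, 0.1641, 0.1026, 0.1077 (working shown to 4 dp, full precision carried).
Each pᵢ ln pᵢ term: 0.1538×(-1.8718)=-0.2880, 0.1231×(-2.0949)=-0.2578, 0.1077×(-2.2285)=-0.2400, 0.1179×(-2.1375)=-0.2521, 0.1231×(-2.0949)=-0.2578, 0.1641×(-1.8073)=-0.2966, 0.1026×(-2.2773)=-0.2336, 0.1077×(-2.2285)=-0.2400.
Sum = -2.0659, so H' = 2.07.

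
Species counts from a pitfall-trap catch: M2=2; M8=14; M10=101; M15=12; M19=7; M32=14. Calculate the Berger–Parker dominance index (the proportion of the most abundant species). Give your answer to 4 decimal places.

0.6733

Total N = 2+14+101+12+7+14 = 150, so the proportions are 0.013333, 0.093333, 0.673333, 0.08, 0.046667, 0.093333 (working shown to 6 dp, full precision carried).
The largest proportion is 0.673333, i.e. d = 0.6733 to 4 decimal places.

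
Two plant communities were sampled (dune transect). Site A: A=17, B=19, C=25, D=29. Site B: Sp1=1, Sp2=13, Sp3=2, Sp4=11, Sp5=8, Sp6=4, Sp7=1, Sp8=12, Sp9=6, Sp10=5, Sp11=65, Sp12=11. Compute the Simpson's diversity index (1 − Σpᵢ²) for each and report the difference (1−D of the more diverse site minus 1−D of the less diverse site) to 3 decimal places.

0.006

Site A: N=90, proportions 0.188889, 0.211111, 0.277778, 0.322222, giving 1−D = 0.738765 (working shown to 6 dp, full precision carried).
Site B: N=139, proportions 0.007194, 0.093525, 0.014388, 0.079137, 0.057554, 0.028777, 0.007194, 0.086331, 0.043165, 0.035971, 0.467626, 0.079137, giving 1−D = 0.744992.
Difference = |0.738765 − 0.744992| = 0.006227, i.e. 0.006 to 3 decimal places.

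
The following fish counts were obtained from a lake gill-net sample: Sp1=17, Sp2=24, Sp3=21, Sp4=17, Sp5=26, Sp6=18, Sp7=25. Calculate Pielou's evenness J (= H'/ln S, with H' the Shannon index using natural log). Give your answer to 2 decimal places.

0.99

Total N = 17+24+21+17+26+18+25 = 148, so the proportions are 0.1149, 0.1622, 0.1419, 0.1149, 0.1757, 0.1216, 0.1689 (working shown to 4 dp, full precision carried).
H' = −Σ pᵢ ln pᵢ = −((-0.2486) + (-0.2950) + (-0.2771) + (-0.2486) + (-0.3055) + (-0.2562) + (-0.3004)) = 1.9314.
With S = 7 species, ln S = 1.9459, so J = 1.9314/1.9459 = 0.9925, i.e. 0.99 to 2 decimal places.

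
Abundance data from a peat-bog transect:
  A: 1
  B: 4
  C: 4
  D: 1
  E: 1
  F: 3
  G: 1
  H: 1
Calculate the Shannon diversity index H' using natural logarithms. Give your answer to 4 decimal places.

1.8735

Total N = 1+4+4+1+1+3+1+1 = 16, so the proportions are 0.0625, 0.25, 0.25, 0.0625, 0.0625, 0.1875, 0.0625, 0.0625 (working shown to 6 dp, full precision carried).
Each pᵢ ln pᵢ term: 0.0625×(-2.772589)=-0.173287, 0.25×(-1.386294)=-0.346574, 0.25×(-1.386294)=-0.346574, 0.0625×(-2.772589)=-0.173287, 0.0625×(-2.772589)=-0.173287, 0.1875×(-1.673976)=-0.313871, 0.0625×(-2.772589)=-0.173287, 0.0625×(-2.772589)=-0.173287.
Sum = -1.873452, so H' = 1.8735.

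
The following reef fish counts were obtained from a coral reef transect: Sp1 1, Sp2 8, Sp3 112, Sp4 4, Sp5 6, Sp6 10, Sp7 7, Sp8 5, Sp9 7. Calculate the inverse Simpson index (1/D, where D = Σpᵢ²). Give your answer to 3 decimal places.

Total N = 1+8+112+4+6+10+7+5+7 = 160, so the proportions are 0.00625, 0.05, 0.7, 0.025, 0.0375, 0.0625, 0.04375, 0.03125, 0.04375 (working shown to 6 dp, full precision carried).
D = 0.00625² + 0.05² + 0.7² + 0.025² + 0.0375² + 0.0625² + 0.04375² + 0.03125² + 0.04375² = 0.000039 + 0.002500 + 0.490000 + 0.000625 + 0.001406 + 0.003906 + 0.001914 + 0.000977 + 0.001914 = 0.503281.
So 1/D = 1.98696, i.e. 1.987 to 3 decimal places.

1.987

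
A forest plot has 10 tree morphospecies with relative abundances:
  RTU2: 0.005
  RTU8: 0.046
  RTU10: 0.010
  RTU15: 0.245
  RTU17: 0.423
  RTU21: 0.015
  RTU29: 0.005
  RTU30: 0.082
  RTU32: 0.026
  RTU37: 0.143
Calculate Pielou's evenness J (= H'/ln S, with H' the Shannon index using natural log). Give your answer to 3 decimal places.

0.691

H' = −Σ pᵢ ln pᵢ = −((-0.02649) + (-0.14164) + (-0.04605) + (-0.34459) + (-0.36394) + (-0.06300) + (-0.02649) + (-0.20508) + (-0.09489) + (-0.27812)) = 1.59030 (working shown to 5 dp, full precision carried).
With S = 10 species, ln S = 2.30259, so J = 1.59030/2.30259 = 0.69066, i.e. 0.691 to 3 decimal places.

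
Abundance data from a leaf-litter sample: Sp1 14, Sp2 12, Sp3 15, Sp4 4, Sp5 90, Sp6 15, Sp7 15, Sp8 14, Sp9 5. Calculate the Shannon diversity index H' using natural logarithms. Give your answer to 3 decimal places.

1.714

Total N = 14+12+15+4+90+15+15+14+5 = 184, so the proportions are 0.07609, 0.06522, 0.08152, 0.02174, 0.48913, 0.08152, 0.08152, 0.07609, 0.02717 (working shown to 5 dp, full precision carried).
Each pᵢ ln pᵢ term: 0.07609×(-2.57588)=-0.19599, 0.06522×(-2.73003)=-0.17805, 0.08152×(-2.50689)=-0.20437, 0.02174×(-3.82864)=-0.08323, 0.48913×(-0.71513)=-0.34979, 0.08152×(-2.50689)=-0.20437, 0.08152×(-2.50689)=-0.20437, 0.07609×(-2.57588)=-0.19599, 0.02717×(-3.60550)=-0.09798.
Sum = -1.71412, so H' = 1.714.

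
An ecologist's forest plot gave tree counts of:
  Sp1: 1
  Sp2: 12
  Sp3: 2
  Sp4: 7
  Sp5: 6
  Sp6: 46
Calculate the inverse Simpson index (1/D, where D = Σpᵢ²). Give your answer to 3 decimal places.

2.330

Total N = 1+12+2+7+6+46 = 74, so the proportions are 0.013514, 0.162162, 0.027027, 0.094595, 0.081081, 0.621622 (working shown to 6 dp, full precision carried).
D = 0.013514² + 0.162162² + 0.027027² + 0.094595² + 0.081081² + 0.621622² = 0.000183 + 0.026297 + 0.000730 + 0.008948 + 0.006574 + 0.386413 = 0.429145.
So 1/D = 2.33021, i.e. 2.330 to 3 decimal places.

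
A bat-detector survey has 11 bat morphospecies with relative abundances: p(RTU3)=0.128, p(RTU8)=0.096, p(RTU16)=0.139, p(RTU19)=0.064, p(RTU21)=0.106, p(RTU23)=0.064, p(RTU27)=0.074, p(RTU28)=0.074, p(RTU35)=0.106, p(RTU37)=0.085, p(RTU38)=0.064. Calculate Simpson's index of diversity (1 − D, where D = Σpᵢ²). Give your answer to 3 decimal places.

D = 0.128² + 0.096² + 0.139² + 0.064² + 0.106² + 0.064² + 0.074² + 0.074² + 0.106² + 0.085² + 0.064² = 0.01638 + 0.00922 + 0.01932 + 0.00410 + 0.01124 + 0.00410 + 0.00548 + 0.00548 + 0.01124 + 0.00723 + 0.00410 = 0.09786 (working shown to 5 dp, full precision carried).
So 1 − D = 0.90214, i.e. 0.902 to 3 decimal places.

0.902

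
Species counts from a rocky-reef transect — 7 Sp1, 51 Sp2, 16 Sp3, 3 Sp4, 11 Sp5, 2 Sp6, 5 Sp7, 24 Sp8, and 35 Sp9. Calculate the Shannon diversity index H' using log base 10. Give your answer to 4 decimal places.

0.7822

Total N = 7+51+16+3+11+2+5+24+35 = 154, so the proportions are 0.045455, 0.331169, 0.103896, 0.019481, 0.071429, 0.012987, 0.032468, 0.155844, 0.227273 (working shown to 6 dp, full precision carried).
Each pᵢ log₁₀ pᵢ term: 0.045455×(-1.342423)=-0.061019, 0.331169×(-0.479951)=-0.158945, 0.103896×(-0.983401)=-0.102172, 0.019481×(-1.710399)=-0.033319, 0.071429×(-1.146128)=-0.081866, 0.012987×(-1.886491)=-0.024500, 0.032468×(-1.488551)=-0.048330, 0.155844×(-0.807309)=-0.125814, 0.227273×(-0.643453)=-0.146239.
Sum = -0.782204, so H' = 0.7822.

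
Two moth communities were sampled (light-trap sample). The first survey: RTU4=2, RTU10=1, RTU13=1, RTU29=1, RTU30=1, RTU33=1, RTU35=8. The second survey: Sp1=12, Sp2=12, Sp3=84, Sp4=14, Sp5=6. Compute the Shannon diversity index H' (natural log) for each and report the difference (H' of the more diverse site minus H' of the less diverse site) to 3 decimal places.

0.401

The first survey: N=15, proportions 0.133333, 0.066667, 0.066667, 0.066667, 0.066667, 0.066667, 0.533333, giving H' = 1.506595 (working shown to 6 dp, full precision carried).
The second survey: N=128, proportions 0.09375, 0.09375, 0.65625, 0.109375, 0.046875, giving H' = 1.105751.
Difference = |1.506595 − 1.105751| = 0.400844, i.e. 0.401 to 3 decimal places.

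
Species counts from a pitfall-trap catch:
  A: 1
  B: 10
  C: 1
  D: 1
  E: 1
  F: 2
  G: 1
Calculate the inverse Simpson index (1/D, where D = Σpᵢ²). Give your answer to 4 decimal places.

Total N = 1+10+1+1+1+2+1 = 17, so the proportions are 0.0588235, 0.5882353, 0.0588235, 0.0588235, 0.0588235, 0.1176471, 0.0588235 (working shown to 7 dp, full precision carried).
D = 0.0588235² + 0.5882353² + 0.0588235² + 0.0588235² + 0.0588235² + 0.1176471² + 0.0588235² = 0.0034602 + 0.3460208 + 0.0034602 + 0.0034602 + 0.0034602 + 0.0138408 + 0.0034602 = 0.3771626.
So 1/D = 2.651376, i.e. 2.6514 to 4 decimal places.

2.6514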